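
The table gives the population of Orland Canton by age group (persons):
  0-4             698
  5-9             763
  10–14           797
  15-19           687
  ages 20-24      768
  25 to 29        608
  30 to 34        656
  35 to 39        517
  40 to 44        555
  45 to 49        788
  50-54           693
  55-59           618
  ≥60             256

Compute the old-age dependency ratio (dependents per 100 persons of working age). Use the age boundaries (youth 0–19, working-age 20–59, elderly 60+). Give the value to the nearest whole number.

Old-age dependency ratio: 5

0–19: 698 + 763 + 797 + 687 = 2,945
20–59: 768 + 608 + 656 + 517 + 555 + 788 + 693 + 618 = 5,203
60+: 256
Old-age dependency ratio = 256 / 5,203 × 100 = 5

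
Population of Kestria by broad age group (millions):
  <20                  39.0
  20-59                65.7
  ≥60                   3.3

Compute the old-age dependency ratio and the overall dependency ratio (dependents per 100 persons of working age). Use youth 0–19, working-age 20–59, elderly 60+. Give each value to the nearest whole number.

Old-age dependency ratio: 5
Total dependency ratio: 64

Old-age dependency ratio = 3.3 / 65.7 × 100 = 5
Total dependency ratio = (39.0 + 3.3) / 65.7 × 100 = 42.3 / 65.7 × 100 = 64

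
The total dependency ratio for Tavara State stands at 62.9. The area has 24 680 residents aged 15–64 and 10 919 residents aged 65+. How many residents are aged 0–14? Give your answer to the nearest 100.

Total dependency ratio = (youth + elderly) / working-age × 100
62.9 = (Y + 10 919) / 24 680 × 100
⇒ 4 600

Aged 0–14: 4 600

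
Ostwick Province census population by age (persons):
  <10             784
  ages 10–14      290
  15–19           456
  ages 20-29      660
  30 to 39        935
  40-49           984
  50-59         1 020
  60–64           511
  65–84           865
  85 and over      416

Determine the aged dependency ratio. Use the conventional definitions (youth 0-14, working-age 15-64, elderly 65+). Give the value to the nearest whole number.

0–14: 784 + 290 = 1 074
15–64: 456 + 660 + 935 + 984 + 1 020 + 511 = 4 566
65+: 865 + 416 = 1 281
Old-age dependency ratio = 1 281 / 4 566 × 100 = 28

Old-age dependency ratio: 28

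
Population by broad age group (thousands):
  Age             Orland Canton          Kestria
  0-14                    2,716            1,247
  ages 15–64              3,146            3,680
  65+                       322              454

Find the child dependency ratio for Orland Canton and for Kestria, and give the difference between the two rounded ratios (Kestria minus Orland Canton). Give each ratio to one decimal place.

Orland Canton: 86.3
Kestria: 33.9
Difference: -52.4

Orland Canton: 2,716 / 3,146 × 100 = 86.3
Kestria: 1,247 / 3,680 × 100 = 33.9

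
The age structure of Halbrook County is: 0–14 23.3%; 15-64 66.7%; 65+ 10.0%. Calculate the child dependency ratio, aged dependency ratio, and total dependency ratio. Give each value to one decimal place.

Youth dependency ratio = 23.3 / 66.7 × 100 = 34.9
Old-age dependency ratio = 10.0 / 66.7 × 100 = 15.0
Total dependency ratio = (23.3 + 10.0) / 66.7 × 100 = 33.3 / 66.7 × 100 = 49.9

Youth dependency ratio: 34.9
Old-age dependency ratio: 15.0
Total dependency ratio: 49.9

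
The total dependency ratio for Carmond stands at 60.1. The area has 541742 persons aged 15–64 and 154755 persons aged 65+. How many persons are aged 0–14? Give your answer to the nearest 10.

Aged 0–14: 170830

Total dependency ratio = (youth + elderly) / working-age × 100
60.1 = (Y + 154755) / 541742 × 100
⇒ 170830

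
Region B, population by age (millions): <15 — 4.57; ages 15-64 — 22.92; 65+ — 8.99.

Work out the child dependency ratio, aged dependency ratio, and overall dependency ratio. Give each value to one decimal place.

Youth dependency ratio = 4.57 / 22.92 × 100 = 19.9
Old-age dependency ratio = 8.99 / 22.92 × 100 = 39.2
Total dependency ratio = (4.57 + 8.99) / 22.92 × 100 = 13.56 / 22.92 × 100 = 59.2

Youth dependency ratio: 19.9
Old-age dependency ratio: 39.2
Total dependency ratio: 59.2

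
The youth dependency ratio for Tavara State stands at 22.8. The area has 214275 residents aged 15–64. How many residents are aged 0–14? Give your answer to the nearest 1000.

Aged 0–14: 49000

Youth dependency ratio = youth / working-age × 100
22.8 = Y / 214275 × 100
⇒ 49000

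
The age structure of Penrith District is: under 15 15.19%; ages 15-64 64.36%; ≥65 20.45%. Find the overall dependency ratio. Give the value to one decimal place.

Total dependency ratio: 55.4

Total dependency ratio = (15.19 + 20.45) / 64.36 × 100 = 35.64 / 64.36 × 100 = 55.4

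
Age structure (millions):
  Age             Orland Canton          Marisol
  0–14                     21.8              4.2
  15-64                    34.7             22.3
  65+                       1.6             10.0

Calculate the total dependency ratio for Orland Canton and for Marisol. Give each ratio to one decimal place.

Orland Canton: 67.4
Marisol: 63.7

Orland Canton: (21.8 + 1.6) / 34.7 × 100 = 23.4 / 34.7 × 100 = 67.4
Marisol: (4.2 + 10.0) / 22.3 × 100 = 14.2 / 22.3 × 100 = 63.7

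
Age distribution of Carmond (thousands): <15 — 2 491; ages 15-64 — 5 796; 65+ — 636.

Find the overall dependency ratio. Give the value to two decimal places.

Total dependency ratio: 53.95

Total dependency ratio = (2 491 + 636) / 5 796 × 100 = 3 127 / 5 796 × 100 = 53.95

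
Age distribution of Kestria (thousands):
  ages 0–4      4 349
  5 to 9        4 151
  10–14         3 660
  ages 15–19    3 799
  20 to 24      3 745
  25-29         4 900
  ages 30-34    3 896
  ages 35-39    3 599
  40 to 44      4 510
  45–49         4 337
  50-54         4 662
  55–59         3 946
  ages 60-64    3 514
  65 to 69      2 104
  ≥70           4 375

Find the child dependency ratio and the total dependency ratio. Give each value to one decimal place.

Youth dependency ratio: 29.7
Total dependency ratio: 45.6

0–14: 4 349 + 4 151 + 3 660 = 12 160
15–64: 3 799 + 3 745 + 4 900 + 3 896 + 3 599 + 4 510 + 4 337 + 4 662 + 3 946 + 3 514 = 40 908
65+: 2 104 + 4 375 = 6 479
Youth dependency ratio = 12 160 / 40 908 × 100 = 29.7
Total dependency ratio = (12 160 + 6 479) / 40 908 × 100 = 18 639 / 40 908 × 100 = 45.6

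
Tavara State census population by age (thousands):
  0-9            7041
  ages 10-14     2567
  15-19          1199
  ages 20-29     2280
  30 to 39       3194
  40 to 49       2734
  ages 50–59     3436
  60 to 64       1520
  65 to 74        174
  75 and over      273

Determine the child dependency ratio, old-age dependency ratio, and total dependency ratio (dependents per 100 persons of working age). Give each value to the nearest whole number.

0–14: 7041 + 2567 = 9608
15–64: 1199 + 2280 + 3194 + 2734 + 3436 + 1520 = 14363
65+: 174 + 273 = 447
Youth dependency ratio = 9608 / 14363 × 100 = 67
Old-age dependency ratio = 447 / 14363 × 100 = 3
Total dependency ratio = (9608 + 447) / 14363 × 100 = 10055 / 14363 × 100 = 70

Youth dependency ratio: 67
Old-age dependency ratio: 3
Total dependency ratio: 70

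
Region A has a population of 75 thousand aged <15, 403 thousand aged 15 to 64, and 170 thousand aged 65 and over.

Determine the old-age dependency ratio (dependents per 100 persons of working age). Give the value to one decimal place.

Old-age dependency ratio = 170 / 403 × 100 = 42.2

Old-age dependency ratio: 42.2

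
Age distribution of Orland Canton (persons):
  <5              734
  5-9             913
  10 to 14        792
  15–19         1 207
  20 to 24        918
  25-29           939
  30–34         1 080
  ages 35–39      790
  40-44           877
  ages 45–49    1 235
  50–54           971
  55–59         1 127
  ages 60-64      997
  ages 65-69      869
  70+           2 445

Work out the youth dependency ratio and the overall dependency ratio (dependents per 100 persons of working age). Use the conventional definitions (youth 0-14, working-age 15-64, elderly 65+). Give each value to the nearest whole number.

Youth dependency ratio: 24
Total dependency ratio: 57

0–14: 734 + 913 + 792 = 2 439
15–64: 1 207 + 918 + 939 + 1 080 + 790 + 877 + 1 235 + 971 + 1 127 + 997 = 10 141
65+: 869 + 2 445 = 3 314
Youth dependency ratio = 2 439 / 10 141 × 100 = 24
Total dependency ratio = (2 439 + 3 314) / 10 141 × 100 = 5 753 / 10 141 × 100 = 57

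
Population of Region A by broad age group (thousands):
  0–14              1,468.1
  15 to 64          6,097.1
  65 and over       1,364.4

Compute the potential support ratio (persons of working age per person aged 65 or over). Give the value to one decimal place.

Potential support ratio = 6,097.1 / 1,364.4 = 4.5

Potential support ratio: 4.5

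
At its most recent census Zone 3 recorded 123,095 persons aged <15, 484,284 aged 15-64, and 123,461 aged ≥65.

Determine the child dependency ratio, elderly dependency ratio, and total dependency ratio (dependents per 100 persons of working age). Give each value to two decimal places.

Youth dependency ratio: 25.42
Old-age dependency ratio: 25.49
Total dependency ratio: 50.91

Youth dependency ratio = 123,095 / 484,284 × 100 = 25.42
Old-age dependency ratio = 123,461 / 484,284 × 100 = 25.49
Total dependency ratio = (123,095 + 123,461) / 484,284 × 100 = 246,556 / 484,284 × 100 = 50.91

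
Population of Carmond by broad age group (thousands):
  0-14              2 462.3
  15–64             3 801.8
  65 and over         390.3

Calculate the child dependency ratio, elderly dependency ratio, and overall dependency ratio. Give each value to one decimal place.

Youth dependency ratio: 64.8
Old-age dependency ratio: 10.3
Total dependency ratio: 75.0

Youth dependency ratio = 2 462.3 / 3 801.8 × 100 = 64.8
Old-age dependency ratio = 390.3 / 3 801.8 × 100 = 10.3
Total dependency ratio = (2 462.3 + 390.3) / 3 801.8 × 100 = 2 852.6 / 3 801.8 × 100 = 75.0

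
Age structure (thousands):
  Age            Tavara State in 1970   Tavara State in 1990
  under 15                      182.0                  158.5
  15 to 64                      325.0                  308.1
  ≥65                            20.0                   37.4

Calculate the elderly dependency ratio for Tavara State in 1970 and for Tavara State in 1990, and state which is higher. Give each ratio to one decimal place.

Tavara State in 1970: 20.0 / 325.0 × 100 = 6.2
Tavara State in 1990: 37.4 / 308.1 × 100 = 12.1

Tavara State in 1970: 6.2
Tavara State in 1990: 12.1
Higher: Tavara State in 1990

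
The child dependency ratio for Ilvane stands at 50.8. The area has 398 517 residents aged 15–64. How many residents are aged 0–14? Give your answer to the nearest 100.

Aged 0–14: 202 400

Youth dependency ratio = youth / working-age × 100
50.8 = Y / 398 517 × 100
⇒ 202 400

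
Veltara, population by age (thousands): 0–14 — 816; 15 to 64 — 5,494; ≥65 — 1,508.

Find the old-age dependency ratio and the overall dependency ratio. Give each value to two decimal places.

Old-age dependency ratio: 27.45
Total dependency ratio: 42.30

Old-age dependency ratio = 1,508 / 5,494 × 100 = 27.45
Total dependency ratio = (816 + 1,508) / 5,494 × 100 = 2,324 / 5,494 × 100 = 42.30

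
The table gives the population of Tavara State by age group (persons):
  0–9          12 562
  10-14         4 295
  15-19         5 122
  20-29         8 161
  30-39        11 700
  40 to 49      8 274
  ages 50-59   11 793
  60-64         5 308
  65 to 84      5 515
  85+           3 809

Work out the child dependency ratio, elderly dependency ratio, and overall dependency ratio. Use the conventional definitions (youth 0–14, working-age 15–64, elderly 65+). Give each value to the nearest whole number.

Youth dependency ratio: 33
Old-age dependency ratio: 19
Total dependency ratio: 52

0–14: 12 562 + 4 295 = 16 857
15–64: 5 122 + 8 161 + 11 700 + 8 274 + 11 793 + 5 308 = 50 358
65+: 5 515 + 3 809 = 9 324
Youth dependency ratio = 16 857 / 50 358 × 100 = 33
Old-age dependency ratio = 9 324 / 50 358 × 100 = 19
Total dependency ratio = (16 857 + 9 324) / 50 358 × 100 = 26 181 / 50 358 × 100 = 52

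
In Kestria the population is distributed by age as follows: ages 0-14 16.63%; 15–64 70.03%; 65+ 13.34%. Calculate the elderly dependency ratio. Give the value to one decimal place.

Old-age dependency ratio: 19.0

Old-age dependency ratio = 13.34 / 70.03 × 100 = 19.0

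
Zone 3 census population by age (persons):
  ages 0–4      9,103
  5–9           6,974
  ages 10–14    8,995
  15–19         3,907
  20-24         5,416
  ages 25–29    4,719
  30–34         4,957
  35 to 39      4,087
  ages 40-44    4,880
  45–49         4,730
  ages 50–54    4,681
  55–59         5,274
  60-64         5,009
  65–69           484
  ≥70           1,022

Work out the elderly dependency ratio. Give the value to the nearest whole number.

Old-age dependency ratio: 3

0–14: 9,103 + 6,974 + 8,995 = 25,072
15–64: 3,907 + 5,416 + 4,719 + 4,957 + 4,087 + 4,880 + 4,730 + 4,681 + 5,274 + 5,009 = 47,660
65+: 484 + 1,022 = 1,506
Old-age dependency ratio = 1,506 / 47,660 × 100 = 3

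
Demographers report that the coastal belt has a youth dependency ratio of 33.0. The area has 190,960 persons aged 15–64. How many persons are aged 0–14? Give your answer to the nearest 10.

Aged 0–14: 63,020

Youth dependency ratio = youth / working-age × 100
33.0 = Y / 190,960 × 100
⇒ 63,020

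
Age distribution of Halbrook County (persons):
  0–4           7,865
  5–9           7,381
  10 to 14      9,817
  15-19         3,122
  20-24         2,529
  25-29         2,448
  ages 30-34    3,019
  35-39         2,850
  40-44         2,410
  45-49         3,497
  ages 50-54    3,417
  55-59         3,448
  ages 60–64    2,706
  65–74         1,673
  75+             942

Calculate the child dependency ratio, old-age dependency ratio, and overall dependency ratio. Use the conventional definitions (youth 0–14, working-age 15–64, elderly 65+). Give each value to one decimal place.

0–14: 7,865 + 7,381 + 9,817 = 25,063
15–64: 3,122 + 2,529 + 2,448 + 3,019 + 2,850 + 2,410 + 3,497 + 3,417 + 3,448 + 2,706 = 29,446
65+: 1,673 + 942 = 2,615
Youth dependency ratio = 25,063 / 29,446 × 100 = 85.1
Old-age dependency ratio = 2,615 / 29,446 × 100 = 8.9
Total dependency ratio = (25,063 + 2,615) / 29,446 × 100 = 27,678 / 29,446 × 100 = 94.0

Youth dependency ratio: 85.1
Old-age dependency ratio: 8.9
Total dependency ratio: 94.0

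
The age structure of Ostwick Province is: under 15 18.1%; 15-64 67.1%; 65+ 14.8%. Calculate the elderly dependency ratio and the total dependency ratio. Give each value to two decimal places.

Old-age dependency ratio: 22.06
Total dependency ratio: 49.03

Old-age dependency ratio = 14.8 / 67.1 × 100 = 22.06
Total dependency ratio = (18.1 + 14.8) / 67.1 × 100 = 32.9 / 67.1 × 100 = 49.03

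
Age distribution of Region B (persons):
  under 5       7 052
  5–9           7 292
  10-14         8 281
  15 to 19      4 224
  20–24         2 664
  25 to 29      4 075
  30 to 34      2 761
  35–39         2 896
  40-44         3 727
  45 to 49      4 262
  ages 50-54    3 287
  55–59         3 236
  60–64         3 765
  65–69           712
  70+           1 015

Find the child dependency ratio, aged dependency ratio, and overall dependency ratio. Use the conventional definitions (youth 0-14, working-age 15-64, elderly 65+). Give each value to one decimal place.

0–14: 7 052 + 7 292 + 8 281 = 22 625
15–64: 4 224 + 2 664 + 4 075 + 2 761 + 2 896 + 3 727 + 4 262 + 3 287 + 3 236 + 3 765 = 34 897
65+: 712 + 1 015 = 1 727
Youth dependency ratio = 22 625 / 34 897 × 100 = 64.8
Old-age dependency ratio = 1 727 / 34 897 × 100 = 4.9
Total dependency ratio = (22 625 + 1 727) / 34 897 × 100 = 24 352 / 34 897 × 100 = 69.8

Youth dependency ratio: 64.8
Old-age dependency ratio: 4.9
Total dependency ratio: 69.8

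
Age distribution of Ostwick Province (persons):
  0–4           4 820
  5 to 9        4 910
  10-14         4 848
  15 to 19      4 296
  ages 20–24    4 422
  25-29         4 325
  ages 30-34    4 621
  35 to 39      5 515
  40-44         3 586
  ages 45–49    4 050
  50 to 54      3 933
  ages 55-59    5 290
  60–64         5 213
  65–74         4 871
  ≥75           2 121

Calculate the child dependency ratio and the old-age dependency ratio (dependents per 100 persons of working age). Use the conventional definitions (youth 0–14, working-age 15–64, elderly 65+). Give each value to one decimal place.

0–14: 4 820 + 4 910 + 4 848 = 14 578
15–64: 4 296 + 4 422 + 4 325 + 4 621 + 5 515 + 3 586 + 4 050 + 3 933 + 5 290 + 5 213 = 45 251
65+: 4 871 + 2 121 = 6 992
Youth dependency ratio = 14 578 / 45 251 × 100 = 32.2
Old-age dependency ratio = 6 992 / 45 251 × 100 = 15.5

Youth dependency ratio: 32.2
Old-age dependency ratio: 15.5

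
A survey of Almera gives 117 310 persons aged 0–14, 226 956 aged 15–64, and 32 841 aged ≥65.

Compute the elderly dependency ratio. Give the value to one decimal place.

Old-age dependency ratio = 32 841 / 226 956 × 100 = 14.5

Old-age dependency ratio: 14.5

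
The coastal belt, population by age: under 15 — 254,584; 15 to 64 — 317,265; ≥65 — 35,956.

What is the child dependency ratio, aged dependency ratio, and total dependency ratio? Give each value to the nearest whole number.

Youth dependency ratio = 254,584 / 317,265 × 100 = 80
Old-age dependency ratio = 35,956 / 317,265 × 100 = 11
Total dependency ratio = (254,584 + 35,956) / 317,265 × 100 = 290,540 / 317,265 × 100 = 92

Youth dependency ratio: 80
Old-age dependency ratio: 11
Total dependency ratio: 92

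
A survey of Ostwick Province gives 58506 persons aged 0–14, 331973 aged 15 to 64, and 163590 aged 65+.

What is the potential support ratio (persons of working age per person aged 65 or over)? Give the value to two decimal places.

Potential support ratio = 331973 / 163590 = 2.03

Potential support ratio: 2.03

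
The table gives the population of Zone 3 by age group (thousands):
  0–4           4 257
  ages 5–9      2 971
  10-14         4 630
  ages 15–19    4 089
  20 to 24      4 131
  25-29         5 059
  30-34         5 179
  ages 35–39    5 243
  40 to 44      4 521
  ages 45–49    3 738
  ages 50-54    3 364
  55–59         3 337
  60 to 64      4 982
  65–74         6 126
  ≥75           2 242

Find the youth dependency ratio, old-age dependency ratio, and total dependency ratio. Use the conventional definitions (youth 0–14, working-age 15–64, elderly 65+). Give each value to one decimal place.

0–14: 4 257 + 2 971 + 4 630 = 11 858
15–64: 4 089 + 4 131 + 5 059 + 5 179 + 5 243 + 4 521 + 3 738 + 3 364 + 3 337 + 4 982 = 43 643
65+: 6 126 + 2 242 = 8 368
Youth dependency ratio = 11 858 / 43 643 × 100 = 27.2
Old-age dependency ratio = 8 368 / 43 643 × 100 = 19.2
Total dependency ratio = (11 858 + 8 368) / 43 643 × 100 = 20 226 / 43 643 × 100 = 46.3

Youth dependency ratio: 27.2
Old-age dependency ratio: 19.2
Total dependency ratio: 46.3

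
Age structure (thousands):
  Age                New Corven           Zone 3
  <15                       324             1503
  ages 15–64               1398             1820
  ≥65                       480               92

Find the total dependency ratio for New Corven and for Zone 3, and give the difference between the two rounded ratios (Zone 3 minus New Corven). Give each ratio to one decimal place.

New Corven: 57.5
Zone 3: 87.6
Difference: +30.1

New Corven: (324 + 480) / 1398 × 100 = 804 / 1398 × 100 = 57.5
Zone 3: (1503 + 92) / 1820 × 100 = 1595 / 1820 × 100 = 87.6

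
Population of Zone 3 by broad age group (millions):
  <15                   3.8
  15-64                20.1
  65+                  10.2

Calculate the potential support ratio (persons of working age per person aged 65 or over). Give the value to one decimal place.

Potential support ratio = 20.1 / 10.2 = 2.0

Potential support ratio: 2.0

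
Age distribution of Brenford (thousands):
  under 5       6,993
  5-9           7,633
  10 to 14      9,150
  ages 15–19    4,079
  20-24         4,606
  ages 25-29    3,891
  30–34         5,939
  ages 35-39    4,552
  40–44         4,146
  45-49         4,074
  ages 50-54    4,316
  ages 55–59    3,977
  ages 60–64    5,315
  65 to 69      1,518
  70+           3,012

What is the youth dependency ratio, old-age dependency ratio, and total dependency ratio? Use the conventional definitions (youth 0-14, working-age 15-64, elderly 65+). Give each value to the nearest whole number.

0–14: 6,993 + 7,633 + 9,150 = 23,776
15–64: 4,079 + 4,606 + 3,891 + 5,939 + 4,552 + 4,146 + 4,074 + 4,316 + 3,977 + 5,315 = 44,895
65+: 1,518 + 3,012 = 4,530
Youth dependency ratio = 23,776 / 44,895 × 100 = 53
Old-age dependency ratio = 4,530 / 44,895 × 100 = 10
Total dependency ratio = (23,776 + 4,530) / 44,895 × 100 = 28,306 / 44,895 × 100 = 63

Youth dependency ratio: 53
Old-age dependency ratio: 10
Total dependency ratio: 63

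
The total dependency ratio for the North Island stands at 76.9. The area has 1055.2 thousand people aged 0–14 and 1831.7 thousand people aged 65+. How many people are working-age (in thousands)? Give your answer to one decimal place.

Working-age: 3754.1

Total dependency ratio = (youth + elderly) / working-age × 100
76.9 = (1055.2 + 1831.7) / W × 100
⇒ 3754.1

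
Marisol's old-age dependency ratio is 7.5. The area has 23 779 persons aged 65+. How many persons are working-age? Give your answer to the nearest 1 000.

Working-age: 317 000

Old-age dependency ratio = elderly / working-age × 100
7.5 = 23 779 / W × 100
⇒ 317 000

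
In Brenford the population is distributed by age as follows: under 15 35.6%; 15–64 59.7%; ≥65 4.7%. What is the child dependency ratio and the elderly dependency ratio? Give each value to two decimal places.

Youth dependency ratio = 35.6 / 59.7 × 100 = 59.63
Old-age dependency ratio = 4.7 / 59.7 × 100 = 7.87

Youth dependency ratio: 59.63
Old-age dependency ratio: 7.87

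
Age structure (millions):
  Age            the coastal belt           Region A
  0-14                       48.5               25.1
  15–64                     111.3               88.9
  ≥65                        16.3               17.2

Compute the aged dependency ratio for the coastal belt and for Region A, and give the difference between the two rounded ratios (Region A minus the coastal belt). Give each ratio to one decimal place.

the coastal belt: 16.3 / 111.3 × 100 = 14.6
Region A: 17.2 / 88.9 × 100 = 19.3

the coastal belt: 14.6
Region A: 19.3
Difference: +4.7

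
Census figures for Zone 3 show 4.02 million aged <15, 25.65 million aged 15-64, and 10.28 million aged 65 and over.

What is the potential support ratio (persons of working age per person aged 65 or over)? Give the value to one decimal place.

Potential support ratio = 25.65 / 10.28 = 2.5

Potential support ratio: 2.5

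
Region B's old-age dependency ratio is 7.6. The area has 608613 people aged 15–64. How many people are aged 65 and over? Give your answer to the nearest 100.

Old-age dependency ratio = elderly / working-age × 100
7.6 = E / 608613 × 100
⇒ 46300

Aged 65 and over: 46300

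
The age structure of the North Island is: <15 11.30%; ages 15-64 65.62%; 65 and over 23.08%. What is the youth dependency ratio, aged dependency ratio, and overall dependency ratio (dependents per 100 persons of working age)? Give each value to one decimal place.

Youth dependency ratio: 17.2
Old-age dependency ratio: 35.2
Total dependency ratio: 52.4

Youth dependency ratio = 11.30 / 65.62 × 100 = 17.2
Old-age dependency ratio = 23.08 / 65.62 × 100 = 35.2
Total dependency ratio = (11.30 + 23.08) / 65.62 × 100 = 34.38 / 65.62 × 100 = 52.4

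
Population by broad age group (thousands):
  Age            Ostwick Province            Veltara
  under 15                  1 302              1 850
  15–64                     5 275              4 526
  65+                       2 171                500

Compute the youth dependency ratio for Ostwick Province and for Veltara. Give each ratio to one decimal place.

Ostwick Province: 24.7
Veltara: 40.9

Ostwick Province: 1 302 / 5 275 × 100 = 24.7
Veltara: 1 850 / 4 526 × 100 = 40.9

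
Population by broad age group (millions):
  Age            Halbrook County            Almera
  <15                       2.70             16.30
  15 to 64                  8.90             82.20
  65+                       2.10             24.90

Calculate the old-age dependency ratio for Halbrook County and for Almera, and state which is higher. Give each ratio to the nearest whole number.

Halbrook County: 2.10 / 8.90 × 100 = 24
Almera: 24.90 / 82.20 × 100 = 30

Halbrook County: 24
Almera: 30
Higher: Almera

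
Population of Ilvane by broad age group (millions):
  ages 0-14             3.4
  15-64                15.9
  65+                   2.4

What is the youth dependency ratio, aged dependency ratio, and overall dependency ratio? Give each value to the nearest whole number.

Youth dependency ratio: 21
Old-age dependency ratio: 15
Total dependency ratio: 36

Youth dependency ratio = 3.4 / 15.9 × 100 = 21
Old-age dependency ratio = 2.4 / 15.9 × 100 = 15
Total dependency ratio = (3.4 + 2.4) / 15.9 × 100 = 5.8 / 15.9 × 100 = 36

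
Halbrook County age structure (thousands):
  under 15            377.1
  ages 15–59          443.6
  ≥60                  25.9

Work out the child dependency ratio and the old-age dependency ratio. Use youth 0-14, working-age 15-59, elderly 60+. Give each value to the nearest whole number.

Youth dependency ratio = 377.1 / 443.6 × 100 = 85
Old-age dependency ratio = 25.9 / 443.6 × 100 = 6

Youth dependency ratio: 85
Old-age dependency ratio: 6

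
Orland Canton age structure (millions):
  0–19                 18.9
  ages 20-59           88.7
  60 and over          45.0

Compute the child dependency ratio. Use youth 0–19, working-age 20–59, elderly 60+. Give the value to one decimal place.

Youth dependency ratio = 18.9 / 88.7 × 100 = 21.3

Youth dependency ratio: 21.3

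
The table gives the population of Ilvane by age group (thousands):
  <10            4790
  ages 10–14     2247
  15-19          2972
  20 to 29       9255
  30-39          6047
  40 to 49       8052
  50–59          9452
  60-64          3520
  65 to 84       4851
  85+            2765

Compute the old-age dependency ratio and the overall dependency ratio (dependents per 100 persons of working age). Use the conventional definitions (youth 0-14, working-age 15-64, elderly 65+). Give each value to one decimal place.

0–14: 4790 + 2247 = 7037
15–64: 2972 + 9255 + 6047 + 8052 + 9452 + 3520 = 39298
65+: 4851 + 2765 = 7616
Old-age dependency ratio = 7616 / 39298 × 100 = 19.4
Total dependency ratio = (7037 + 7616) / 39298 × 100 = 14653 / 39298 × 100 = 37.3

Old-age dependency ratio: 19.4
Total dependency ratio: 37.3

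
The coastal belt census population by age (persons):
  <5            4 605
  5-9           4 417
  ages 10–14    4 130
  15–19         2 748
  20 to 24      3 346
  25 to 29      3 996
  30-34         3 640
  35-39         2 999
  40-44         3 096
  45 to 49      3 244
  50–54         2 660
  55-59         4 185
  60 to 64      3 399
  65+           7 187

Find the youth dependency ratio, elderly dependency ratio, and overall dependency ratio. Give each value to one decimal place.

0–14: 4 605 + 4 417 + 4 130 = 13 152
15–64: 2 748 + 3 346 + 3 996 + 3 640 + 2 999 + 3 096 + 3 244 + 2 660 + 4 185 + 3 399 = 33 313
65+: 7 187
Youth dependency ratio = 13 152 / 33 313 × 100 = 39.5
Old-age dependency ratio = 7 187 / 33 313 × 100 = 21.6
Total dependency ratio = (13 152 + 7 187) / 33 313 × 100 = 20 339 / 33 313 × 100 = 61.1

Youth dependency ratio: 39.5
Old-age dependency ratio: 21.6
Total dependency ratio: 61.1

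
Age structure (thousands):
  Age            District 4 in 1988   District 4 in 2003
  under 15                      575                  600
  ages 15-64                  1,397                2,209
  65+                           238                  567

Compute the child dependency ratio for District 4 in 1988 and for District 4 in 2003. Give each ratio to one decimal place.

District 4 in 1988: 575 / 1,397 × 100 = 41.2
District 4 in 2003: 600 / 2,209 × 100 = 27.2

District 4 in 1988: 41.2
District 4 in 2003: 27.2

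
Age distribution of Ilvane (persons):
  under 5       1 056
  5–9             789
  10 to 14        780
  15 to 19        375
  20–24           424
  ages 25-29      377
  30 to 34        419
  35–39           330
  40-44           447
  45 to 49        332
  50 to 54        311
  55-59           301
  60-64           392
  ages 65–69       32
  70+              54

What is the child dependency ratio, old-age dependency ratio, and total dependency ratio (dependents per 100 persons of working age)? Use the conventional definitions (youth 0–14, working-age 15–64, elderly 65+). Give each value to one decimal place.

0–14: 1 056 + 789 + 780 = 2 625
15–64: 375 + 424 + 377 + 419 + 330 + 447 + 332 + 311 + 301 + 392 = 3 708
65+: 32 + 54 = 86
Youth dependency ratio = 2 625 / 3 708 × 100 = 70.8
Old-age dependency ratio = 86 / 3 708 × 100 = 2.3
Total dependency ratio = (2 625 + 86) / 3 708 × 100 = 2 711 / 3 708 × 100 = 73.1

Youth dependency ratio: 70.8
Old-age dependency ratio: 2.3
Total dependency ratio: 73.1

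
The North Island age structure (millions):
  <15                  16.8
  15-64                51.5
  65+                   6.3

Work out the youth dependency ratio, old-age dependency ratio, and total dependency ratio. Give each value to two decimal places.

Youth dependency ratio = 16.8 / 51.5 × 100 = 32.62
Old-age dependency ratio = 6.3 / 51.5 × 100 = 12.23
Total dependency ratio = (16.8 + 6.3) / 51.5 × 100 = 23.1 / 51.5 × 100 = 44.85

Youth dependency ratio: 32.62
Old-age dependency ratio: 12.23
Total dependency ratio: 44.85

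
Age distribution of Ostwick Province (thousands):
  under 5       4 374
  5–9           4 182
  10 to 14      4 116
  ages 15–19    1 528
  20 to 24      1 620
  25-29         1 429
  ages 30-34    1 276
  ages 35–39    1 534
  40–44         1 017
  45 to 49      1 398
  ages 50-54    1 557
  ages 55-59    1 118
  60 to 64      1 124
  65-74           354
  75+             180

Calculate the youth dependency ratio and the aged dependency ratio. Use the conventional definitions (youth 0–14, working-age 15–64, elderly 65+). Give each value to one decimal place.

Youth dependency ratio: 93.2
Old-age dependency ratio: 3.9

0–14: 4 374 + 4 182 + 4 116 = 12 672
15–64: 1 528 + 1 620 + 1 429 + 1 276 + 1 534 + 1 017 + 1 398 + 1 557 + 1 118 + 1 124 = 13 601
65+: 354 + 180 = 534
Youth dependency ratio = 12 672 / 13 601 × 100 = 93.2
Old-age dependency ratio = 534 / 13 601 × 100 = 3.9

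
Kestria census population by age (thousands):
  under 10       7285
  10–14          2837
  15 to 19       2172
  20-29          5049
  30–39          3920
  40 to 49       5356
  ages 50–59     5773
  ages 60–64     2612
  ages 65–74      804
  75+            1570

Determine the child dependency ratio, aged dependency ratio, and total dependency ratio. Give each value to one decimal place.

0–14: 7285 + 2837 = 10122
15–64: 2172 + 5049 + 3920 + 5356 + 5773 + 2612 = 24882
65+: 804 + 1570 = 2374
Youth dependency ratio = 10122 / 24882 × 100 = 40.7
Old-age dependency ratio = 2374 / 24882 × 100 = 9.5
Total dependency ratio = (10122 + 2374) / 24882 × 100 = 12496 / 24882 × 100 = 50.2

Youth dependency ratio: 40.7
Old-age dependency ratio: 9.5
Total dependency ratio: 50.2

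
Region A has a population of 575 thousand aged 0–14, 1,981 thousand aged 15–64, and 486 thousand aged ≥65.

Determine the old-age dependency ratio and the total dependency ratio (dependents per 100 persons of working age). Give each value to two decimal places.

Old-age dependency ratio = 486 / 1,981 × 100 = 24.53
Total dependency ratio = (575 + 486) / 1,981 × 100 = 1,061 / 1,981 × 100 = 53.56

Old-age dependency ratio: 24.53
Total dependency ratio: 53.56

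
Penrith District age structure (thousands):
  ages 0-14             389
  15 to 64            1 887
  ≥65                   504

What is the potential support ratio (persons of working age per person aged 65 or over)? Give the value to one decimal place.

Potential support ratio = 1 887 / 504 = 3.7

Potential support ratio: 3.7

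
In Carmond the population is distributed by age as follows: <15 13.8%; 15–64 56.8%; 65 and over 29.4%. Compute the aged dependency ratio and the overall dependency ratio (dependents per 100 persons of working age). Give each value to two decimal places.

Old-age dependency ratio: 51.76
Total dependency ratio: 76.06

Old-age dependency ratio = 29.4 / 56.8 × 100 = 51.76
Total dependency ratio = (13.8 + 29.4) / 56.8 × 100 = 43.2 / 56.8 × 100 = 76.06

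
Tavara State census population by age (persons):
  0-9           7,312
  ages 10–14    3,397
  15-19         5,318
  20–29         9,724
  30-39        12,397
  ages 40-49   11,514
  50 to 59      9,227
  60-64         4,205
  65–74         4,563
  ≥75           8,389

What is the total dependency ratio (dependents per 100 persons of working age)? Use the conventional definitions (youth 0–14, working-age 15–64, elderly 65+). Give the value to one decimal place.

Total dependency ratio: 45.2

0–14: 7,312 + 3,397 = 10,709
15–64: 5,318 + 9,724 + 12,397 + 11,514 + 9,227 + 4,205 = 52,385
65+: 4,563 + 8,389 = 12,952
Total dependency ratio = (10,709 + 12,952) / 52,385 × 100 = 23,661 / 52,385 × 100 = 45.2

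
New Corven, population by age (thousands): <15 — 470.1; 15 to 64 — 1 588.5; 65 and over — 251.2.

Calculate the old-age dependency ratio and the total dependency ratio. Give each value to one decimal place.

Old-age dependency ratio = 251.2 / 1 588.5 × 100 = 15.8
Total dependency ratio = (470.1 + 251.2) / 1 588.5 × 100 = 721.3 / 1 588.5 × 100 = 45.4

Old-age dependency ratio: 15.8
Total dependency ratio: 45.4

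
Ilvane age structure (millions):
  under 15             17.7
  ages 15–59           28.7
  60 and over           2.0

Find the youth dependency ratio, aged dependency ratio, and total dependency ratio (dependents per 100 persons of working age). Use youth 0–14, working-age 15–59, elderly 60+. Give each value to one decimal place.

Youth dependency ratio: 61.7
Old-age dependency ratio: 7.0
Total dependency ratio: 68.6

Youth dependency ratio = 17.7 / 28.7 × 100 = 61.7
Old-age dependency ratio = 2.0 / 28.7 × 100 = 7.0
Total dependency ratio = (17.7 + 2.0) / 28.7 × 100 = 19.7 / 28.7 × 100 = 68.6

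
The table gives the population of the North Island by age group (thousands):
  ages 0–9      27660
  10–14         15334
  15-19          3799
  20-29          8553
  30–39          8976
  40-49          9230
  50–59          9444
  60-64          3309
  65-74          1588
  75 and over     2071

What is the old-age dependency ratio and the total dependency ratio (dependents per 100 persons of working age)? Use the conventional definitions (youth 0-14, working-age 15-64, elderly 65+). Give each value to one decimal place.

0–14: 27660 + 15334 = 42994
15–64: 3799 + 8553 + 8976 + 9230 + 9444 + 3309 = 43311
65+: 1588 + 2071 = 3659
Old-age dependency ratio = 3659 / 43311 × 100 = 8.4
Total dependency ratio = (42994 + 3659) / 43311 × 100 = 46653 / 43311 × 100 = 107.7

Old-age dependency ratio: 8.4
Total dependency ratio: 107.7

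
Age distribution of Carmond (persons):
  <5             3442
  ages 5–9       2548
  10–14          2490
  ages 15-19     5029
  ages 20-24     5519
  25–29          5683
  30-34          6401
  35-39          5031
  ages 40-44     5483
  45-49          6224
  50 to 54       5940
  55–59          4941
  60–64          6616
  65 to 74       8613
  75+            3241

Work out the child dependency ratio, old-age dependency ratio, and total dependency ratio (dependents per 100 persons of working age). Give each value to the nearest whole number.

0–14: 3442 + 2548 + 2490 = 8480
15–64: 5029 + 5519 + 5683 + 6401 + 5031 + 5483 + 6224 + 5940 + 4941 + 6616 = 56867
65+: 8613 + 3241 = 11854
Youth dependency ratio = 8480 / 56867 × 100 = 15
Old-age dependency ratio = 11854 / 56867 × 100 = 21
Total dependency ratio = (8480 + 11854) / 56867 × 100 = 20334 / 56867 × 100 = 36

Youth dependency ratio: 15
Old-age dependency ratio: 21
Total dependency ratio: 36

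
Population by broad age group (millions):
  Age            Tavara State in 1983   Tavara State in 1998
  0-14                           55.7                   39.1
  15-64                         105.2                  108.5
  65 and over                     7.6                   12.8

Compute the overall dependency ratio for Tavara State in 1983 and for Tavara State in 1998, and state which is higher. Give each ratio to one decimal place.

Tavara State in 1983: 60.2
Tavara State in 1998: 47.8
Higher: Tavara State in 1983

Tavara State in 1983: (55.7 + 7.6) / 105.2 × 100 = 63.3 / 105.2 × 100 = 60.2
Tavara State in 1998: (39.1 + 12.8) / 108.5 × 100 = 51.9 / 108.5 × 100 = 47.8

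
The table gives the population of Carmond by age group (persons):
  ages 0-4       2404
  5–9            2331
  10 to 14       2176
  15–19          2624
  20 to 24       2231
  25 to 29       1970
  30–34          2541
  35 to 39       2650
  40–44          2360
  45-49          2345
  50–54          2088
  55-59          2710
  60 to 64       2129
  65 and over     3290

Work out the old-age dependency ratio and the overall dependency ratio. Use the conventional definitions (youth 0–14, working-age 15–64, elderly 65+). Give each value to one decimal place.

Old-age dependency ratio: 13.9
Total dependency ratio: 43.1

0–14: 2404 + 2331 + 2176 = 6911
15–64: 2624 + 2231 + 1970 + 2541 + 2650 + 2360 + 2345 + 2088 + 2710 + 2129 = 23648
65+: 3290
Old-age dependency ratio = 3290 / 23648 × 100 = 13.9
Total dependency ratio = (6911 + 3290) / 23648 × 100 = 10201 / 23648 × 100 = 43.1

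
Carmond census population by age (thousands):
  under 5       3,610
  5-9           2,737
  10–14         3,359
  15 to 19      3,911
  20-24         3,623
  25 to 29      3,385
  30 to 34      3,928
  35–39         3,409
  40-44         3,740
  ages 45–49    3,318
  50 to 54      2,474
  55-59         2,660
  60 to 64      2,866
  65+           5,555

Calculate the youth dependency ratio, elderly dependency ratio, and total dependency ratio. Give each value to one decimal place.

0–14: 3,610 + 2,737 + 3,359 = 9,706
15–64: 3,911 + 3,623 + 3,385 + 3,928 + 3,409 + 3,740 + 3,318 + 2,474 + 2,660 + 2,866 = 33,314
65+: 5,555
Youth dependency ratio = 9,706 / 33,314 × 100 = 29.1
Old-age dependency ratio = 5,555 / 33,314 × 100 = 16.7
Total dependency ratio = (9,706 + 5,555) / 33,314 × 100 = 15,261 / 33,314 × 100 = 45.8

Youth dependency ratio: 29.1
Old-age dependency ratio: 16.7
Total dependency ratio: 45.8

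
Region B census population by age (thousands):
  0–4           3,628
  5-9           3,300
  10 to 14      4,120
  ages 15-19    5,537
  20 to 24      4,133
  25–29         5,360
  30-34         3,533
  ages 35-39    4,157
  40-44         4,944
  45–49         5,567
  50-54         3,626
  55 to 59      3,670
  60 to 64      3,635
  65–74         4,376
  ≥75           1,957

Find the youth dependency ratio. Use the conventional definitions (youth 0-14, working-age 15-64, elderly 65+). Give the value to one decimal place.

Youth dependency ratio: 25.0

0–14: 3,628 + 3,300 + 4,120 = 11,048
15–64: 5,537 + 4,133 + 5,360 + 3,533 + 4,157 + 4,944 + 5,567 + 3,626 + 3,670 + 3,635 = 44,162
65+: 4,376 + 1,957 = 6,333
Youth dependency ratio = 11,048 / 44,162 × 100 = 25.0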